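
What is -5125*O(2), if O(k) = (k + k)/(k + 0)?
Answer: -10250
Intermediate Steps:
O(k) = 2 (O(k) = (2*k)/k = 2)
-5125*O(2) = -5125*2 = -10250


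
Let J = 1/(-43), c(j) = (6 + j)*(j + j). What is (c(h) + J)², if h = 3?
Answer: 5387041/1849 ≈ 2913.5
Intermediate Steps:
c(j) = 2*j*(6 + j) (c(j) = (6 + j)*(2*j) = 2*j*(6 + j))
J = -1/43 ≈ -0.023256
(c(h) + J)² = (2*3*(6 + 3) - 1/43)² = (2*3*9 - 1/43)² = (54 - 1/43)² = (2321/43)² = 5387041/1849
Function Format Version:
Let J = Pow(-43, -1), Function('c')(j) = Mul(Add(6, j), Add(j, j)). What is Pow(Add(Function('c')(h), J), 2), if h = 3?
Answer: Rational(5387041, 1849) ≈ 2913.5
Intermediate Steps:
Function('c')(j) = Mul(2, j, Add(6, j)) (Function('c')(j) = Mul(Add(6, j), Mul(2, j)) = Mul(2, j, Add(6, j)))
J = Rational(-1, 43) ≈ -0.023256
Pow(Add(Function('c')(h), J), 2) = Pow(Add(Mul(2, 3, Add(6, 3)), Rational(-1, 43)), 2) = Pow(Add(Mul(2, 3, 9), Rational(-1, 43)), 2) = Pow(Add(54, Rational(-1, 43)), 2) = Pow(Rational(2321, 43), 2) = Rational(5387041, 1849)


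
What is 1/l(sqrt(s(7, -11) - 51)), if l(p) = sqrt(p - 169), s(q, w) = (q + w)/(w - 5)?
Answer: sqrt(2)/sqrt(-338 + I*sqrt(203)) ≈ 0.0016195 - 0.076872*I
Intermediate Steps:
s(q, w) = (q + w)/(-5 + w)
l(p) = sqrt(-169 + p)
1/l(sqrt(s(7, -11) - 51)) = 1/(sqrt(-169 + sqrt((7 - 11)/(-5 - 11) - 51))) = 1/(sqrt(-169 + sqrt(-4/(-16) - 51))) = 1/(sqrt(-169 + sqrt(-1/16*(-4) - 51))) = 1/(sqrt(-169 + sqrt(1/4 - 51))) = 1/(sqrt(-169 + sqrt(-203/4))) = 1/(sqrt(-169 + I*sqrt(203)/2)) = 1/sqrt(-169 + I*sqrt(203)/2)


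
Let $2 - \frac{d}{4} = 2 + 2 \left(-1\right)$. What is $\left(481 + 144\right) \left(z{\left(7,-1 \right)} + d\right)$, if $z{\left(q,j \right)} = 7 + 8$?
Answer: $14375$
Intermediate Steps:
$z{\left(q,j \right)} = 15$
$d = 8$ ($d = 8 - 4 \left(2 + 2 \left(-1\right)\right) = 8 - 4 \left(2 - 2\right) = 8 - 0 = 8 + 0 = 8$)
$\left(481 + 144\right) \left(z{\left(7,-1 \right)} + d\right) = \left(481 + 144\right) \left(15 + 8\right) = 625 \cdot 23 = 14375$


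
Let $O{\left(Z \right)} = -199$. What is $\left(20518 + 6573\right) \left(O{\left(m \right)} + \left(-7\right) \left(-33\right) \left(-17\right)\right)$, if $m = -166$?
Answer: $-111777466$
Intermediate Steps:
$\left(20518 + 6573\right) \left(O{\left(m \right)} + \left(-7\right) \left(-33\right) \left(-17\right)\right) = \left(20518 + 6573\right) \left(-199 + \left(-7\right) \left(-33\right) \left(-17\right)\right) = 27091 \left(-199 + 231 \left(-17\right)\right) = 27091 \left(-199 - 3927\right) = 27091 \left(-4126\right) = -111777466$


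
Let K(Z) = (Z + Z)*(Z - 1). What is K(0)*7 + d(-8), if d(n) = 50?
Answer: 50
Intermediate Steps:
K(Z) = 2*Z*(-1 + Z) (K(Z) = (2*Z)*(-1 + Z) = 2*Z*(-1 + Z))
K(0)*7 + d(-8) = (2*0*(-1 + 0))*7 + 50 = (2*0*(-1))*7 + 50 = 0*7 + 50 = 0 + 50 = 50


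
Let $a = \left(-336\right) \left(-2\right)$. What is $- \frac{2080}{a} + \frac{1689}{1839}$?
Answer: $- \frac{28022}{12873} \approx -2.1768$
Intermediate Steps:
$a = 672$
$- \frac{2080}{a} + \frac{1689}{1839} = - \frac{2080}{672} + \frac{1689}{1839} = \left(-2080\right) \frac{1}{672} + 1689 \cdot \frac{1}{1839} = - \frac{65}{21} + \frac{563}{613} = - \frac{28022}{12873}$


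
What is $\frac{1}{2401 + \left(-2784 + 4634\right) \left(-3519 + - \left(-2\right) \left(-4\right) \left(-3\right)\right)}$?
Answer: $- \frac{1}{6463349} \approx -1.5472 \cdot 10^{-7}$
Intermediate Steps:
$\frac{1}{2401 + \left(-2784 + 4634\right) \left(-3519 + - \left(-2\right) \left(-4\right) \left(-3\right)\right)} = \frac{1}{2401 + 1850 \left(-3519 + \left(-1\right) 8 \left(-3\right)\right)} = \frac{1}{2401 + 1850 \left(-3519 - -24\right)} = \frac{1}{2401 + 1850 \left(-3519 + 24\right)} = \frac{1}{2401 + 1850 \left(-3495\right)} = \frac{1}{2401 - 6465750} = \frac{1}{-6463349} = - \frac{1}{6463349}$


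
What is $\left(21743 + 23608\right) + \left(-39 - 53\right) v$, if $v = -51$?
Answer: $50043$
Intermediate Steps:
$\left(21743 + 23608\right) + \left(-39 - 53\right) v = \left(21743 + 23608\right) + \left(-39 - 53\right) \left(-51\right) = 45351 + \left(-39 - 53\right) \left(-51\right) = 45351 - -4692 = 45351 + 4692 = 50043$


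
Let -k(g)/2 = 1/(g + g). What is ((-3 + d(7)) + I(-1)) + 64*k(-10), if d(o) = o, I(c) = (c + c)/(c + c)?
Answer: 57/5 ≈ 11.400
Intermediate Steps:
k(g) = -1/g (k(g) = -2/(g + g) = -2*1/(2*g) = -1/g)
I(c) = 1 (I(c) = (2*c)/((2*c)) = (2*c)*(1/(2*c)) = 1)
((-3 + d(7)) + I(-1)) + 64*k(-10) = ((-3 + 7) + 1) + 64*(-1/(-10)) = (4 + 1) + 64*(-1*(-⅒)) = 5 + 64*(⅒) = 5 + 32/5 = 57/5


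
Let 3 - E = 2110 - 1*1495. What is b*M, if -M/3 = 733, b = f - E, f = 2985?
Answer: -7909803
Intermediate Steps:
E = -612 (E = 3 - (2110 - 1*1495) = 3 - (2110 - 1495) = 3 - 1*615 = 3 - 615 = -612)
b = 3597 (b = 2985 - 1*(-612) = 2985 + 612 = 3597)
M = -2199 (M = -3*733 = -2199)
b*M = 3597*(-2199) = -7909803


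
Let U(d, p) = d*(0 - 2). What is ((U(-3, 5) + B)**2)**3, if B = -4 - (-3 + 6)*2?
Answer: 4096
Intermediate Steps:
B = -10 (B = -4 - 3*2 = -4 - 1*6 = -4 - 6 = -10)
U(d, p) = -2*d (U(d, p) = d*(-2) = -2*d)
((U(-3, 5) + B)**2)**3 = ((-2*(-3) - 10)**2)**3 = ((6 - 10)**2)**3 = ((-4)**2)**3 = 16**3 = 4096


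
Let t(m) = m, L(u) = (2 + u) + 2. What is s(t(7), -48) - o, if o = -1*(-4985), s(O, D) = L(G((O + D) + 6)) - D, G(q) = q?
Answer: -4968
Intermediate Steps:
L(u) = 4 + u
s(O, D) = 10 + O (s(O, D) = (4 + ((O + D) + 6)) - D = (4 + ((D + O) + 6)) - D = (4 + (6 + D + O)) - D = (10 + D + O) - D = 10 + O)
o = 4985
s(t(7), -48) - o = (10 + 7) - 1*4985 = 17 - 4985 = -4968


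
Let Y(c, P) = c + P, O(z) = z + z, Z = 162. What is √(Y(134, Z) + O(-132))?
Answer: 4*√2 ≈ 5.6569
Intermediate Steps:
O(z) = 2*z
Y(c, P) = P + c
√(Y(134, Z) + O(-132)) = √((162 + 134) + 2*(-132)) = √(296 - 264) = √32 = 4*√2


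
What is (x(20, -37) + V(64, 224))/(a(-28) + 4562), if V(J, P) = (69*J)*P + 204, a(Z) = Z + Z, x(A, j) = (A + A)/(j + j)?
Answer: 18303668/83361 ≈ 219.57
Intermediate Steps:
x(A, j) = A/j (x(A, j) = (2*A)/((2*j)) = (2*A)*(1/(2*j)) = A/j)
a(Z) = 2*Z
V(J, P) = 204 + 69*J*P (V(J, P) = 69*J*P + 204 = 204 + 69*J*P)
(x(20, -37) + V(64, 224))/(a(-28) + 4562) = (20/(-37) + (204 + 69*64*224))/(2*(-28) + 4562) = (20*(-1/37) + (204 + 989184))/(-56 + 4562) = (-20/37 + 989388)/4506 = (36607336/37)*(1/4506) = 18303668/83361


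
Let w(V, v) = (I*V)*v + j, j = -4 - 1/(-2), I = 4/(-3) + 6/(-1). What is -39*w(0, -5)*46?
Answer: 6279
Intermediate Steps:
I = -22/3 (I = 4*(-⅓) + 6*(-1) = -4/3 - 6 = -22/3 ≈ -7.3333)
j = -7/2 (j = -4 - 1*(-½) = -4 + ½ = -7/2 ≈ -3.5000)
w(V, v) = -7/2 - 22*V*v/3 (w(V, v) = (-22*V/3)*v - 7/2 = -22*V*v/3 - 7/2 = -7/2 - 22*V*v/3)
-39*w(0, -5)*46 = -39*(-7/2 - 22/3*0*(-5))*46 = -39*(-7/2 + 0)*46 = -39*(-7/2)*46 = (273/2)*46 = 6279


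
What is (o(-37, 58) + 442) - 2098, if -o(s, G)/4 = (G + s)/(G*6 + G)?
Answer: -48030/29 ≈ -1656.2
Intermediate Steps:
o(s, G) = -4*(G + s)/(7*G) (o(s, G) = -4*(G + s)/(G*6 + G) = -4*(G + s)/(6*G + G) = -4*(G + s)/(7*G))
(o(-37, 58) + 442) - 2098 = ((4/7)*(-1*58 - 1*(-37))/58 + 442) - 2098 = ((4/7)*(1/58)*(-58 + 37) + 442) - 2098 = ((4/7)*(1/58)*(-21) + 442) - 2098 = (-6/29 + 442) - 2098 = 12812/29 - 2098 = -48030/29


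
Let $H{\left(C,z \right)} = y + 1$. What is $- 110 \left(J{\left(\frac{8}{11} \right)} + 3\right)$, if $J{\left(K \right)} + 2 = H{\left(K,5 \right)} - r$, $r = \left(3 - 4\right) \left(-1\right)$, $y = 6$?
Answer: $-770$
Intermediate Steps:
$H{\left(C,z \right)} = 7$ ($H{\left(C,z \right)} = 6 + 1 = 7$)
$r = 1$ ($r = \left(-1\right) \left(-1\right) = 1$)
$J{\left(K \right)} = 4$ ($J{\left(K \right)} = -2 + \left(7 - 1\right) = -2 + 6 = 4$)
$- 110 \left(J{\left(\frac{8}{11} \right)} + 3\right) = - 110 \left(4 + 3\right) = \left(-110\right) 7 = -770$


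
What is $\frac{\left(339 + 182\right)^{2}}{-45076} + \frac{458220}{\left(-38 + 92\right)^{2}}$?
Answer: $\frac{1655266897}{10953468} \approx 151.12$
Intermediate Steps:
$\frac{\left(339 + 182\right)^{2}}{-45076} + \frac{458220}{\left(-38 + 92\right)^{2}} = 521^{2} \left(- \frac{1}{45076}\right) + \frac{458220}{54^{2}} = 271441 \left(- \frac{1}{45076}\right) + \frac{458220}{2916} = - \frac{271441}{45076} + 458220 \cdot \frac{1}{2916} = - \frac{271441}{45076} + \frac{38185}{243} = \frac{1655266897}{10953468}$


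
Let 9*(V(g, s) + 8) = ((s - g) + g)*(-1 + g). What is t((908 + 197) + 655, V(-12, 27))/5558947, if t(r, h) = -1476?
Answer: -1476/5558947 ≈ -0.00026552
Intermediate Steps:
V(g, s) = -8 + s*(-1 + g)/9 (V(g, s) = -8 + (((s - g) + g)*(-1 + g))/9 = -8 + (s*(-1 + g))/9 = -8 + s*(-1 + g)/9)
t((908 + 197) + 655, V(-12, 27))/5558947 = -1476/5558947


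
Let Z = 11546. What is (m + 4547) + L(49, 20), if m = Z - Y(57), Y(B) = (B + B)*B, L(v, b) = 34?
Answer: 9629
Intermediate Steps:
Y(B) = 2*B**2 (Y(B) = (2*B)*B = 2*B**2)
m = 5048 (m = 11546 - 2*57**2 = 11546 - 2*3249 = 11546 - 1*6498 = 11546 - 6498 = 5048)
(m + 4547) + L(49, 20) = (5048 + 4547) + 34 = 9595 + 34 = 9629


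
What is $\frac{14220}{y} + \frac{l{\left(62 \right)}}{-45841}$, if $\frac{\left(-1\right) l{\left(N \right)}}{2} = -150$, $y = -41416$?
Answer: $- \frac{166070955}{474637714} \approx -0.34989$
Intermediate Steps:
$l{\left(N \right)} = 300$ ($l{\left(N \right)} = \left(-2\right) \left(-150\right) = 300$)
$\frac{14220}{y} + \frac{l{\left(62 \right)}}{-45841} = \frac{14220}{-41416} + \frac{300}{-45841} = 14220 \left(- \frac{1}{41416}\right) + 300 \left(- \frac{1}{45841}\right) = - \frac{3555}{10354} - \frac{300}{45841} = - \frac{166070955}{474637714}$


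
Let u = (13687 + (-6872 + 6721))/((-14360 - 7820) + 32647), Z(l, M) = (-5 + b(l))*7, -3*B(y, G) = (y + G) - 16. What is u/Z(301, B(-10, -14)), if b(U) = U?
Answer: 188/301217 ≈ 0.00062414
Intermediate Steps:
B(y, G) = 16/3 - G/3 - y/3 (B(y, G) = -((y + G) - 16)/3 = -((G + y) - 16)/3 = -(-16 + G + y)/3 = 16/3 - G/3 - y/3)
Z(l, M) = -35 + 7*l (Z(l, M) = (-5 + l)*7 = -35 + 7*l)
u = 1504/1163 (u = (13687 - 151)/(-22180 + 32647) = 13536/10467 = 13536*(1/10467) = 1504/1163 ≈ 1.2932)
u/Z(301, B(-10, -14)) = 1504/(1163*(-35 + 7*301)) = 1504/(1163*(-35 + 2107)) = (1504/1163)/2072 = (1504/1163)*(1/2072) = 188/301217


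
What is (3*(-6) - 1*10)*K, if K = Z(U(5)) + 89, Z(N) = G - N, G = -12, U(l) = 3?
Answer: -2072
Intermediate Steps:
Z(N) = -12 - N
K = 74 (K = (-12 - 1*3) + 89 = (-12 - 3) + 89 = -15 + 89 = 74)
(3*(-6) - 1*10)*K = (3*(-6) - 1*10)*74 = (-18 - 10)*74 = -28*74 = -2072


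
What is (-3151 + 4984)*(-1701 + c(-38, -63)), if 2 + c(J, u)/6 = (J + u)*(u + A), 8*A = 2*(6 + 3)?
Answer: 128682099/2 ≈ 6.4341e+7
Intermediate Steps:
A = 9/4 (A = (2*(6 + 3))/8 = (2*9)/8 = (⅛)*18 = 9/4 ≈ 2.2500)
c(J, u) = -12 + 6*(9/4 + u)*(J + u) (c(J, u) = -12 + 6*((J + u)*(u + 9/4)) = -12 + 6*((J + u)*(9/4 + u)) = -12 + 6*((9/4 + u)*(J + u)) = -12 + 6*(9/4 + u)*(J + u))
(-3151 + 4984)*(-1701 + c(-38, -63)) = (-3151 + 4984)*(-1701 + (-12 + 6*(-63)² + (27/2)*(-38) + (27/2)*(-63) + 6*(-38)*(-63))) = 1833*(-1701 + (-12 + 6*3969 - 513 - 1701/2 + 14364)) = 1833*(-1701 + (-12 + 23814 - 513 - 1701/2 + 14364)) = 1833*(-1701 + 73605/2) = 1833*(70203/2) = 128682099/2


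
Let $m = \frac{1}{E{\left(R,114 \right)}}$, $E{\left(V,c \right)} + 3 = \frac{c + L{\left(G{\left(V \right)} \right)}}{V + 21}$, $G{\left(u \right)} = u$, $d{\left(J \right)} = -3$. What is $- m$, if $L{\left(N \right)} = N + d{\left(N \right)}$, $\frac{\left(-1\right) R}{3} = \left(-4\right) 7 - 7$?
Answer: $\frac{7}{9} \approx 0.77778$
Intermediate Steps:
$R = 105$ ($R = - 3 \left(\left(-4\right) 7 - 7\right) = - 3 \left(-28 - 7\right) = \left(-3\right) \left(-35\right) = 105$)
$L{\left(N \right)} = -3 + N$ ($L{\left(N \right)} = N - 3 = -3 + N$)
$E{\left(V,c \right)} = -3 + \frac{-3 + V + c}{21 + V}$ ($E{\left(V,c \right)} = -3 + \frac{c + \left(-3 + V\right)}{V + 21} = -3 + \frac{-3 + V + c}{21 + V}$)
$m = - \frac{7}{9}$ ($m = \frac{1}{\frac{1}{21 + 105} \left(-66 + 114 - 210\right)} = \frac{1}{\frac{1}{126} \left(-66 + 114 - 210\right)} = \frac{1}{\frac{1}{126} \left(-162\right)} = \frac{1}{- \frac{9}{7}} = - \frac{7}{9} \approx -0.77778$)
$- m = \left(-1\right) \left(- \frac{7}{9}\right) = \frac{7}{9}$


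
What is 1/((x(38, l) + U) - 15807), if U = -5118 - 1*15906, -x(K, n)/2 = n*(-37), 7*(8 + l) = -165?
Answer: -7/274171 ≈ -2.5532e-5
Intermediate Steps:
l = -221/7 (l = -8 + (⅐)*(-165) = -8 - 165/7 = -221/7 ≈ -31.571)
x(K, n) = 74*n (x(K, n) = -2*n*(-37) = -(-74)*n = 74*n)
U = -21024 (U = -5118 - 15906 = -21024)
1/((x(38, l) + U) - 15807) = 1/((74*(-221/7) - 21024) - 15807) = 1/((-16354/7 - 21024) - 15807) = 1/(-163522/7 - 15807) = 1/(-274171/7) = -7/274171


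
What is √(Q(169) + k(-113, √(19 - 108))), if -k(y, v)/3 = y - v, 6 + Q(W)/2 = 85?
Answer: √(497 + 3*I*√89) ≈ 22.303 + 0.6345*I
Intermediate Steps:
Q(W) = 158 (Q(W) = -12 + 2*85 = -12 + 170 = 158)
k(y, v) = -3*y + 3*v (k(y, v) = -3*(y - v) = -3*y + 3*v)
√(Q(169) + k(-113, √(19 - 108))) = √(158 + (-3*(-113) + 3*√(19 - 108))) = √(158 + (339 + 3*√(-89))) = √(158 + (339 + 3*(I*√89))) = √(158 + (339 + 3*I*√89)) = √(497 + 3*I*√89)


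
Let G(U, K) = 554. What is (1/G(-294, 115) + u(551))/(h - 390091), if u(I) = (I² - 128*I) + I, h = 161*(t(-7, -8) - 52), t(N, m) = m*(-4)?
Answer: -129427697/217894294 ≈ -0.59399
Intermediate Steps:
t(N, m) = -4*m
h = -3220 (h = 161*(-4*(-8) - 52) = 161*(32 - 52) = 161*(-20) = -3220)
u(I) = I² - 127*I
(1/G(-294, 115) + u(551))/(h - 390091) = (1/554 + 551*(-127 + 551))/(-3220 - 390091) = (1/554 + 551*424)/(-393311) = (1/554 + 233624)*(-1/393311) = (129427697/554)*(-1/393311) = -129427697/217894294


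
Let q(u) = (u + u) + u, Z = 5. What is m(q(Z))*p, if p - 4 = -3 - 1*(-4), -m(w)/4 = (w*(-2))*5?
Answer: 3000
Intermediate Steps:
q(u) = 3*u (q(u) = 2*u + u = 3*u)
m(w) = 40*w (m(w) = -4*w*(-2)*5 = -4*(-2*w)*5 = -(-40)*w = 40*w)
p = 5 (p = 4 + (-3 - 1*(-4)) = 4 + (-3 + 4) = 4 + 1 = 5)
m(q(Z))*p = (40*(3*5))*5 = (40*15)*5 = 600*5 = 3000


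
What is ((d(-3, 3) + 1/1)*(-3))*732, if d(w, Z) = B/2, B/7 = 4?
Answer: -32940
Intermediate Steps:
B = 28 (B = 7*4 = 28)
d(w, Z) = 14 (d(w, Z) = 28/2 = 28*(½) = 14)
((d(-3, 3) + 1/1)*(-3))*732 = ((14 + 1/1)*(-3))*732 = ((14 + 1*1)*(-3))*732 = ((14 + 1)*(-3))*732 = (15*(-3))*732 = -45*732 = -32940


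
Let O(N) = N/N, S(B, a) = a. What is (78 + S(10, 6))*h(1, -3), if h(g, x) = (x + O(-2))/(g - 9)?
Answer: 21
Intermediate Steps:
O(N) = 1
h(g, x) = (1 + x)/(-9 + g) (h(g, x) = (x + 1)/(g - 9) = (1 + x)/(-9 + g))
(78 + S(10, 6))*h(1, -3) = (78 + 6)*((1 - 3)/(-9 + 1)) = 84*(-2/(-8)) = 84*(-⅛*(-2)) = 84*(¼) = 21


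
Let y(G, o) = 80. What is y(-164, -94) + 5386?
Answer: 5466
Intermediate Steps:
y(-164, -94) + 5386 = 80 + 5386 = 5466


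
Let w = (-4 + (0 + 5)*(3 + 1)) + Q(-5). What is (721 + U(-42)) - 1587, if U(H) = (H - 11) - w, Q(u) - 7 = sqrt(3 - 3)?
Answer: -942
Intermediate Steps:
Q(u) = 7 (Q(u) = 7 + sqrt(3 - 3) = 7 + sqrt(0) = 7 + 0 = 7)
w = 23 (w = (-4 + (0 + 5)*(3 + 1)) + 7 = (-4 + 5*4) + 7 = (-4 + 20) + 7 = 16 + 7 = 23)
U(H) = -34 + H (U(H) = (H - 11) - 1*23 = (-11 + H) - 23 = -34 + H)
(721 + U(-42)) - 1587 = (721 + (-34 - 42)) - 1587 = (721 - 76) - 1587 = 645 - 1587 = -942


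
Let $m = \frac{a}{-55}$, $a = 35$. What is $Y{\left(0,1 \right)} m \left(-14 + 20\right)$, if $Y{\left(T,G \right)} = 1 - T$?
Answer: $- \frac{42}{11} \approx -3.8182$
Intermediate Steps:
$m = - \frac{7}{11}$ ($m = \frac{35}{-55} = 35 \left(- \frac{1}{55}\right) = - \frac{7}{11} \approx -0.63636$)
$Y{\left(0,1 \right)} m \left(-14 + 20\right) = \left(1 - 0\right) \left(- \frac{7}{11}\right) \left(-14 + 20\right) = \left(1 + 0\right) \left(- \frac{7}{11}\right) 6 = 1 \left(- \frac{7}{11}\right) 6 = \left(- \frac{7}{11}\right) 6 = - \frac{42}{11}$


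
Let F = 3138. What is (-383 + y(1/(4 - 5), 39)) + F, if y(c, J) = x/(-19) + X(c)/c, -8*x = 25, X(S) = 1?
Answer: 418633/152 ≈ 2754.2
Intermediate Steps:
x = -25/8 (x = -⅛*25 = -25/8 ≈ -3.1250)
y(c, J) = 25/152 + 1/c (y(c, J) = -25/8/(-19) + 1/c = -25/8*(-1/19) + 1/c = 25/152 + 1/c)
(-383 + y(1/(4 - 5), 39)) + F = (-383 + (25/152 + 1/(1/(4 - 5)))) + 3138 = (-383 + (25/152 + 1/(1/(-1)))) + 3138 = (-383 + (25/152 + 1/(-1))) + 3138 = (-383 + (25/152 - 1)) + 3138 = (-383 - 127/152) + 3138 = -58343/152 + 3138 = 418633/152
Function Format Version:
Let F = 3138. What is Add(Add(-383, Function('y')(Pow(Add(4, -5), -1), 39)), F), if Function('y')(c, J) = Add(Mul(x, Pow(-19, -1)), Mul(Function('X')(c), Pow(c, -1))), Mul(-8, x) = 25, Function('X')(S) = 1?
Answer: Rational(418633, 152) ≈ 2754.2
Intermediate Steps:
x = Rational(-25, 8) (x = Mul(Rational(-1, 8), 25) = Rational(-25, 8) ≈ -3.1250)
Function('y')(c, J) = Add(Rational(25, 152), Pow(c, -1)) (Function('y')(c, J) = Add(Mul(Rational(-25, 8), Pow(-19, -1)), Mul(1, Pow(c, -1))) = Add(Mul(Rational(-25, 8), Rational(-1, 19)), Pow(c, -1)) = Add(Rational(25, 152), Pow(c, -1)))
Add(Add(-383, Function('y')(Pow(Add(4, -5), -1), 39)), F) = Add(Add(-383, Add(Rational(25, 152), Pow(Pow(Add(4, -5), -1), -1))), 3138) = Add(Add(-383, Add(Rational(25, 152), Pow(Pow(-1, -1), -1))), 3138) = Add(Add(-383, Add(Rational(25, 152), Pow(-1, -1))), 3138) = Add(Add(-383, Add(Rational(25, 152), -1)), 3138) = Add(Add(-383, Rational(-127, 152)), 3138) = Add(Rational(-58343, 152), 3138) = Rational(418633, 152)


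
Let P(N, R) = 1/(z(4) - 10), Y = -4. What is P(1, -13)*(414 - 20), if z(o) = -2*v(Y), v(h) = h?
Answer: -197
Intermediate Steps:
z(o) = 8 (z(o) = -2*(-4) = 8)
P(N, R) = -½ (P(N, R) = 1/(8 - 10) = 1/(-2) = -½)
P(1, -13)*(414 - 20) = -(414 - 20)/2 = -½*394 = -197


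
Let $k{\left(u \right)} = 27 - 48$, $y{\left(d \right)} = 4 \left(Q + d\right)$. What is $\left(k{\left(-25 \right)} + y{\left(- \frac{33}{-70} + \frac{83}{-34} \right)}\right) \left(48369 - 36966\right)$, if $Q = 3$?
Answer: $- \frac{16360047}{85} \approx -1.9247 \cdot 10^{5}$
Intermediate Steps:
$y{\left(d \right)} = 12 + 4 d$ ($y{\left(d \right)} = 4 \left(3 + d\right) = 12 + 4 d$)
$k{\left(u \right)} = -21$
$\left(k{\left(-25 \right)} + y{\left(- \frac{33}{-70} + \frac{83}{-34} \right)}\right) \left(48369 - 36966\right) = \left(-21 + \left(12 + 4 \left(- \frac{33}{-70} + \frac{83}{-34}\right)\right)\right) \left(48369 - 36966\right) = \left(-21 + \left(12 + 4 \left(\left(-33\right) \left(- \frac{1}{70}\right) + 83 \left(- \frac{1}{34}\right)\right)\right)\right) 11403 = \left(-21 + \left(12 + 4 \left(\frac{33}{70} - \frac{83}{34}\right)\right)\right) 11403 = \left(-21 + \left(12 + 4 \left(- \frac{1172}{595}\right)\right)\right) 11403 = \left(-21 + \left(12 - \frac{4688}{595}\right)\right) 11403 = \left(-21 + \frac{2452}{595}\right) 11403 = \left(- \frac{10043}{595}\right) 11403 = - \frac{16360047}{85}$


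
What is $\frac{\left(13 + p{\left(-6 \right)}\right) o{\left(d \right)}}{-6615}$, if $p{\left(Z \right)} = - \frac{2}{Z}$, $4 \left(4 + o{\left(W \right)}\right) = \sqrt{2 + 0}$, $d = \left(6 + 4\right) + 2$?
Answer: $\frac{32}{3969} - \frac{2 \sqrt{2}}{3969} \approx 0.0073499$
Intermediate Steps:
$d = 12$ ($d = 10 + 2 = 12$)
$o{\left(W \right)} = -4 + \frac{\sqrt{2}}{4}$ ($o{\left(W \right)} = -4 + \frac{\sqrt{2 + 0}}{4} = -4 + \frac{\sqrt{2}}{4}$)
$\frac{\left(13 + p{\left(-6 \right)}\right) o{\left(d \right)}}{-6615} = \frac{\left(13 - \frac{2}{-6}\right) \left(-4 + \frac{\sqrt{2}}{4}\right)}{-6615} = \left(13 - - \frac{1}{3}\right) \left(-4 + \frac{\sqrt{2}}{4}\right) \left(- \frac{1}{6615}\right) = \left(13 + \frac{1}{3}\right) \left(-4 + \frac{\sqrt{2}}{4}\right) \left(- \frac{1}{6615}\right) = \frac{40 \left(-4 + \frac{\sqrt{2}}{4}\right)}{3} \left(- \frac{1}{6615}\right) = \left(- \frac{160}{3} + \frac{10 \sqrt{2}}{3}\right) \left(- \frac{1}{6615}\right) = \frac{32}{3969} - \frac{2 \sqrt{2}}{3969}$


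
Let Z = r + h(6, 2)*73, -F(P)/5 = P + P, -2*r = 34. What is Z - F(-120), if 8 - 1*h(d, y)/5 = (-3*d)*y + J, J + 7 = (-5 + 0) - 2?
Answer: 19953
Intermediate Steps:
r = -17 (r = -½*34 = -17)
J = -14 (J = -7 + ((-5 + 0) - 2) = -7 + (-5 - 2) = -7 - 7 = -14)
h(d, y) = 110 + 15*d*y (h(d, y) = 40 - 5*((-3*d)*y - 14) = 40 - 5*(-3*d*y - 14) = 40 - 5*(-14 - 3*d*y) = 40 + (70 + 15*d*y) = 110 + 15*d*y)
F(P) = -10*P (F(P) = -5*(P + P) = -10*P)
Z = 21153 (Z = -17 + (110 + 15*6*2)*73 = -17 + (110 + 180)*73 = -17 + 290*73 = -17 + 21170 = 21153)
Z - F(-120) = 21153 - (-10)*(-120) = 21153 - 1*1200 = 21153 - 1200 = 19953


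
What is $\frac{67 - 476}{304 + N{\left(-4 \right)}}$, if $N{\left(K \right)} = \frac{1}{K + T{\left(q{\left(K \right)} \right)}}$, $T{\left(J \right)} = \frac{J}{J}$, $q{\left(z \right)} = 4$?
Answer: $- \frac{1227}{911} \approx -1.3469$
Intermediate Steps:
$T{\left(J \right)} = 1$
$N{\left(K \right)} = \frac{1}{1 + K}$ ($N{\left(K \right)} = \frac{1}{K + 1} = \frac{1}{1 + K}$)
$\frac{67 - 476}{304 + N{\left(-4 \right)}} = \frac{67 - 476}{304 + \frac{1}{1 - 4}} = - \frac{409}{304 + \frac{1}{-3}} = - \frac{409}{304 - \frac{1}{3}} = - \frac{409}{\frac{911}{3}} = \left(-409\right) \frac{3}{911} = - \frac{1227}{911}$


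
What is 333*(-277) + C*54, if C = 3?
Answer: -92079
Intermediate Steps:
333*(-277) + C*54 = 333*(-277) + 3*54 = -92241 + 162 = -92079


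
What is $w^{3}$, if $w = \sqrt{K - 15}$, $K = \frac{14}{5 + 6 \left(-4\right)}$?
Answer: $- \frac{299 i \sqrt{5681}}{361} \approx - 62.428 i$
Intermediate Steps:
$K = - \frac{14}{19}$ ($K = \frac{14}{5 - 24} = \frac{14}{-19} = 14 \left(- \frac{1}{19}\right) = - \frac{14}{19} \approx -0.73684$)
$w = \frac{i \sqrt{5681}}{19}$ ($w = \sqrt{- \frac{14}{19} - 15} = \sqrt{- \frac{299}{19}} = \frac{i \sqrt{5681}}{19} \approx 3.967 i$)
$w^{3} = \left(\frac{i \sqrt{5681}}{19}\right)^{3} = - \frac{299 i \sqrt{5681}}{361}$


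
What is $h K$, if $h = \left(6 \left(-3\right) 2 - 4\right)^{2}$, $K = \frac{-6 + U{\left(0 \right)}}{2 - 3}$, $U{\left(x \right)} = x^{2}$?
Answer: $9600$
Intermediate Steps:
$K = 6$ ($K = \frac{-6 + 0^{2}}{2 - 3} = \frac{-6 + 0}{-1} = \left(-6\right) \left(-1\right) = 6$)
$h = 1600$ ($h = \left(\left(-18\right) 2 - 4\right)^{2} = \left(-36 - 4\right)^{2} = \left(-40\right)^{2} = 1600$)
$h K = 1600 \cdot 6 = 9600$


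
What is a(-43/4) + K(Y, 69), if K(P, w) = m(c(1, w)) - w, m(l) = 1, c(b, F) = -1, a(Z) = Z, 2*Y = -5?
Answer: -315/4 ≈ -78.750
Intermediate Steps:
Y = -5/2 (Y = (½)*(-5) = -5/2 ≈ -2.5000)
K(P, w) = 1 - w
a(-43/4) + K(Y, 69) = -43/4 + (1 - 1*69) = -43*¼ + (1 - 69) = -43/4 - 68 = -315/4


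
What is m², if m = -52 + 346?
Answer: 86436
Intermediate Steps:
m = 294
m² = 294² = 86436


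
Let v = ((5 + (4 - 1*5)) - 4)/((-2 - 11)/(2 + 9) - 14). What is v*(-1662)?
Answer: 0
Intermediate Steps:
v = 0 (v = ((5 + (4 - 5)) - 4)/(-13/11 - 14) = ((5 - 1) - 4)/(-13*1/11 - 14) = (4 - 4)/(-13/11 - 14) = 0/(-167/11) = 0*(-11/167) = 0)
v*(-1662) = 0*(-1662) = 0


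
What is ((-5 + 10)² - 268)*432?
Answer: -104976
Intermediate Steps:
((-5 + 10)² - 268)*432 = (5² - 268)*432 = (25 - 268)*432 = -243*432 = -104976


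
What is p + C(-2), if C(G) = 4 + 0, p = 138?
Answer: 142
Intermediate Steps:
C(G) = 4
p + C(-2) = 138 + 4 = 142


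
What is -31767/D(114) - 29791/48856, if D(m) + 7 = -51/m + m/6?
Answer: -1902883975/691864 ≈ -2750.4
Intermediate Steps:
D(m) = -7 - 51/m + m/6 (D(m) = -7 + (-51/m + m/6) = -7 - 51/m + m/6)
-31767/D(114) - 29791/48856 = -31767/(-7 - 51/114 + (1/6)*114) - 29791/48856 = -31767/(-7 - 51*1/114 + 19) - 29791*1/48856 = -31767/(-7 - 17/38 + 19) - 961/1576 = -31767/439/38 - 961/1576 = -31767*38/439 - 961/1576 = -1207146/439 - 961/1576 = -1902883975/691864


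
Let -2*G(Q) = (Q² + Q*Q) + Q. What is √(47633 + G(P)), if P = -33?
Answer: √186242/2 ≈ 215.78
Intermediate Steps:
G(Q) = -Q² - Q/2 (G(Q) = -((Q² + Q*Q) + Q)/2 = -((Q² + Q²) + Q)/2 = -(2*Q² + Q)/2 = -(Q + 2*Q²)/2 = -Q² - Q/2)
√(47633 + G(P)) = √(47633 - 1*(-33)*(½ - 33)) = √(47633 - 1*(-33)*(-65/2)) = √(47633 - 2145/2) = √(93121/2) = √186242/2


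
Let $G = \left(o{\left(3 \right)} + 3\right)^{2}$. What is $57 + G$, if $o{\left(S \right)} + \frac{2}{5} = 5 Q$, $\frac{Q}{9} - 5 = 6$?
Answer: $\frac{6191569}{25} \approx 2.4766 \cdot 10^{5}$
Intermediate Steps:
$Q = 99$ ($Q = 45 + 9 \cdot 6 = 45 + 54 = 99$)
$o{\left(S \right)} = \frac{2473}{5}$ ($o{\left(S \right)} = - \frac{2}{5} + 5 \cdot 99 = - \frac{2}{5} + 495 = \frac{2473}{5}$)
$G = \frac{6190144}{25}$ ($G = \left(\frac{2473}{5} + 3\right)^{2} = \left(\frac{2488}{5}\right)^{2} = \frac{6190144}{25} \approx 2.4761 \cdot 10^{5}$)
$57 + G = 57 + \frac{6190144}{25} = \frac{6191569}{25}$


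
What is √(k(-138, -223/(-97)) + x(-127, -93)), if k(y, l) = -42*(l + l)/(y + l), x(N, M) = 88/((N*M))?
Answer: 2*√8644109109428307/155468193 ≈ 1.1960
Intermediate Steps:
x(N, M) = 88/(M*N) (x(N, M) = 88/((M*N)) = 88*(1/(M*N)) = 88/(M*N))
k(y, l) = -84*l/(l + y) (k(y, l) = -42*2*l/(l + y) = -84*l/(l + y))
√(k(-138, -223/(-97)) + x(-127, -93)) = √(-84*(-223/(-97))/(-223/(-97) - 138) + 88/(-93*(-127))) = √(-84*(-223*(-1/97))/(-223*(-1/97) - 138) + 88*(-1/93)*(-1/127)) = √(-84*223/97/(223/97 - 138) + 88/11811) = √(-84*223/97/(-13163/97) + 88/11811) = √(-84*223/97*(-97/13163) + 88/11811) = √(18732/13163 + 88/11811) = √(222401996/155468193) = 2*√8644109109428307/155468193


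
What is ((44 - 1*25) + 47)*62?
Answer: 4092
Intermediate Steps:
((44 - 1*25) + 47)*62 = ((44 - 25) + 47)*62 = (19 + 47)*62 = 66*62 = 4092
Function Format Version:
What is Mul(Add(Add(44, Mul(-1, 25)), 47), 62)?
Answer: 4092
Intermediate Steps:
Mul(Add(Add(44, Mul(-1, 25)), 47), 62) = Mul(Add(Add(44, -25), 47), 62) = Mul(Add(19, 47), 62) = Mul(66, 62) = 4092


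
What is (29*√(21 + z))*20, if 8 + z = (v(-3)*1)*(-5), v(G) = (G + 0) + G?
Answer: 580*√43 ≈ 3803.3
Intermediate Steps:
v(G) = 2*G (v(G) = G + G = 2*G)
z = 22 (z = -8 + ((2*(-3))*1)*(-5) = -8 - 6*1*(-5) = -8 - 6*(-5) = -8 + 30 = 22)
(29*√(21 + z))*20 = (29*√(21 + 22))*20 = (29*√43)*20 = 580*√43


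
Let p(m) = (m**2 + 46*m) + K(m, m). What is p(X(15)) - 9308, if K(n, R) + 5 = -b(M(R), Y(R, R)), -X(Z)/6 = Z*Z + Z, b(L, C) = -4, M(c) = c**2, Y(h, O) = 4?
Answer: 1998051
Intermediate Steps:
X(Z) = -6*Z - 6*Z**2 (X(Z) = -6*(Z*Z + Z) = -6*(Z**2 + Z) = -6*(Z + Z**2) = -6*Z - 6*Z**2)
K(n, R) = -1 (K(n, R) = -5 - 1*(-4) = -5 + 4 = -1)
p(m) = -1 + m**2 + 46*m (p(m) = (m**2 + 46*m) - 1 = -1 + m**2 + 46*m)
p(X(15)) - 9308 = (-1 + (-6*15*(1 + 15))**2 + 46*(-6*15*(1 + 15))) - 9308 = (-1 + (-6*15*16)**2 + 46*(-6*15*16)) - 9308 = (-1 + (-1440)**2 + 46*(-1440)) - 9308 = (-1 + 2073600 - 66240) - 9308 = 2007359 - 9308 = 1998051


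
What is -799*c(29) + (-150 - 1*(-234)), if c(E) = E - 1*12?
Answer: -13499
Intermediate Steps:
c(E) = -12 + E (c(E) = E - 12 = -12 + E)
-799*c(29) + (-150 - 1*(-234)) = -799*(-12 + 29) + (-150 - 1*(-234)) = -799*17 + (-150 + 234) = -13583 + 84 = -13499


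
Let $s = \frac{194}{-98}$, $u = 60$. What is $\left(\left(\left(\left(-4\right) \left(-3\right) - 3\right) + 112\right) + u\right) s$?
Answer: $- \frac{17557}{49} \approx -358.31$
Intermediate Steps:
$s = - \frac{97}{49}$ ($s = 194 \left(- \frac{1}{98}\right) = - \frac{97}{49} \approx -1.9796$)
$\left(\left(\left(\left(-4\right) \left(-3\right) - 3\right) + 112\right) + u\right) s = \left(\left(\left(\left(-4\right) \left(-3\right) - 3\right) + 112\right) + 60\right) \left(- \frac{97}{49}\right) = \left(\left(\left(12 - 3\right) + 112\right) + 60\right) \left(- \frac{97}{49}\right) = \left(\left(9 + 112\right) + 60\right) \left(- \frac{97}{49}\right) = \left(121 + 60\right) \left(- \frac{97}{49}\right) = 181 \left(- \frac{97}{49}\right) = - \frac{17557}{49}$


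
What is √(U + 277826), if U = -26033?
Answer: 3*√27977 ≈ 501.79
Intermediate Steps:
√(U + 277826) = √(-26033 + 277826) = √251793 = 3*√27977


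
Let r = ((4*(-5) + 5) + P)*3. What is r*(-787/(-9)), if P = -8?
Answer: -18101/3 ≈ -6033.7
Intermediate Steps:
r = -69 (r = ((4*(-5) + 5) - 8)*3 = ((-20 + 5) - 8)*3 = (-15 - 8)*3 = -23*3 = -69)
r*(-787/(-9)) = -(-54303)/(-9) = -(-54303)*(-1)/9 = -69*787/9 = -18101/3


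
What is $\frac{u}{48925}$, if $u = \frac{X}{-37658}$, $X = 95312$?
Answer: $- \frac{47656}{921208825} \approx -5.1732 \cdot 10^{-5}$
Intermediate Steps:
$u = - \frac{47656}{18829}$ ($u = \frac{95312}{-37658} = 95312 \left(- \frac{1}{37658}\right) = - \frac{47656}{18829} \approx -2.531$)
$\frac{u}{48925} = - \frac{47656}{18829 \cdot 48925} = \left(- \frac{47656}{18829}\right) \frac{1}{48925} = - \frac{47656}{921208825}$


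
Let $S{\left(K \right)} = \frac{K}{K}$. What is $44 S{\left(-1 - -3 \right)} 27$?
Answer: $1188$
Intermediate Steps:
$S{\left(K \right)} = 1$
$44 S{\left(-1 - -3 \right)} 27 = 44 \cdot 1 \cdot 27 = 44 \cdot 27 = 1188$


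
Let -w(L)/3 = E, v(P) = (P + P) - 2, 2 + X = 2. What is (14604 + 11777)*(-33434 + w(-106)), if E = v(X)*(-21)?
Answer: -885346360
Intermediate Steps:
X = 0 (X = -2 + 2 = 0)
v(P) = -2 + 2*P (v(P) = 2*P - 2 = -2 + 2*P)
E = 42 (E = (-2 + 2*0)*(-21) = (-2 + 0)*(-21) = -2*(-21) = 42)
w(L) = -126 (w(L) = -3*42 = -126)
(14604 + 11777)*(-33434 + w(-106)) = (14604 + 11777)*(-33434 - 126) = 26381*(-33560) = -885346360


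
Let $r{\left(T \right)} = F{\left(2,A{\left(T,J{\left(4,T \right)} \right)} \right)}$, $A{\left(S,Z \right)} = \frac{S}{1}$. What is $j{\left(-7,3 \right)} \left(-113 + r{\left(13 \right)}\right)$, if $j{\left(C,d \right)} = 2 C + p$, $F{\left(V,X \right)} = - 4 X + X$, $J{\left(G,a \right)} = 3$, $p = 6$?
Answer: $1216$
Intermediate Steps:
$A{\left(S,Z \right)} = S$ ($A{\left(S,Z \right)} = S 1 = S$)
$F{\left(V,X \right)} = - 3 X$
$r{\left(T \right)} = - 3 T$
$j{\left(C,d \right)} = 6 + 2 C$ ($j{\left(C,d \right)} = 2 C + 6 = 6 + 2 C$)
$j{\left(-7,3 \right)} \left(-113 + r{\left(13 \right)}\right) = \left(6 + 2 \left(-7\right)\right) \left(-113 - 39\right) = \left(6 - 14\right) \left(-113 - 39\right) = \left(-8\right) \left(-152\right) = 1216$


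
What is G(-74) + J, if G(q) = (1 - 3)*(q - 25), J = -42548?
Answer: -42350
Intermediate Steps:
G(q) = 50 - 2*q (G(q) = -2*(-25 + q) = 50 - 2*q)
G(-74) + J = (50 - 2*(-74)) - 42548 = (50 + 148) - 42548 = 198 - 42548 = -42350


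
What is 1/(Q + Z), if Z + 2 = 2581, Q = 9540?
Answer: 1/12119 ≈ 8.2515e-5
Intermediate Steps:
Z = 2579 (Z = -2 + 2581 = 2579)
1/(Q + Z) = 1/(9540 + 2579) = 1/12119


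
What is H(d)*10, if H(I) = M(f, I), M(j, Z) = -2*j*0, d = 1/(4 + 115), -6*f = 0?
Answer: 0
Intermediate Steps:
f = 0 (f = -1/6*0 = 0)
d = 1/119 ≈ 0.0084034
M(j, Z) = 0
H(I) = 0
H(d)*10 = 0*10 = 0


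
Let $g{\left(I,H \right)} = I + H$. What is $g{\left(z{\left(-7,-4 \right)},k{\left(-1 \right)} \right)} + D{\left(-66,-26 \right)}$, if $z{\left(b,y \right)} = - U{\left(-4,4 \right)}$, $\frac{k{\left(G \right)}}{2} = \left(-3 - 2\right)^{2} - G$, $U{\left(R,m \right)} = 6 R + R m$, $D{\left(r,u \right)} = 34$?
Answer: $126$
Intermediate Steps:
$k{\left(G \right)} = 50 - 2 G$ ($k{\left(G \right)} = 2 \left(\left(-3 - 2\right)^{2} - G\right) = 2 \left(\left(-5\right)^{2} - G\right) = 2 \left(25 - G\right) = 50 - 2 G$)
$z{\left(b,y \right)} = 40$ ($z{\left(b,y \right)} = - \left(-4\right) \left(6 + 4\right) = - \left(-4\right) 10 = \left(-1\right) \left(-40\right) = 40$)
$g{\left(I,H \right)} = H + I$
$g{\left(z{\left(-7,-4 \right)},k{\left(-1 \right)} \right)} + D{\left(-66,-26 \right)} = \left(\left(50 - -2\right) + 40\right) + 34 = \left(\left(50 + 2\right) + 40\right) + 34 = \left(52 + 40\right) + 34 = 92 + 34 = 126$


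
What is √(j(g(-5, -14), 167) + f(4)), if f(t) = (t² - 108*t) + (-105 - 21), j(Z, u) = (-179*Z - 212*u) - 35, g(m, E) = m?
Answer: I*√35086 ≈ 187.31*I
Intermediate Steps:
j(Z, u) = -35 - 212*u - 179*Z (j(Z, u) = (-212*u - 179*Z) - 35 = -35 - 212*u - 179*Z)
f(t) = -126 + t² - 108*t (f(t) = (t² - 108*t) - 126 = -126 + t² - 108*t)
√(j(g(-5, -14), 167) + f(4)) = √((-35 - 212*167 - 179*(-5)) + (-126 + 4² - 108*4)) = √((-35 - 35404 + 895) + (-126 + 16 - 432)) = √(-34544 - 542) = √(-35086) = I*√35086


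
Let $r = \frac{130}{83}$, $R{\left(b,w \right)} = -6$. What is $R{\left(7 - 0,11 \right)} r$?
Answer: $- \frac{780}{83} \approx -9.3976$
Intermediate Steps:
$r = \frac{130}{83}$ ($r = 130 \cdot \frac{1}{83} = \frac{130}{83} \approx 1.5663$)
$R{\left(7 - 0,11 \right)} r = \left(-6\right) \frac{130}{83} = - \frac{780}{83}$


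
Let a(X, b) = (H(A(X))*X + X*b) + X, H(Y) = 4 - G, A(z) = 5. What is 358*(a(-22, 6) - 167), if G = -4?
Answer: -177926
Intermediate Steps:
H(Y) = 8 (H(Y) = 4 - 1*(-4) = 4 + 4 = 8)
a(X, b) = 9*X + X*b (a(X, b) = (8*X + X*b) + X = 9*X + X*b)
358*(a(-22, 6) - 167) = 358*(-22*(9 + 6) - 167) = 358*(-22*15 - 167) = 358*(-330 - 167) = 358*(-497) = -177926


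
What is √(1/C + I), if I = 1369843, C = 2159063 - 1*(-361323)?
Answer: √8701716138669568014/2520386 ≈ 1170.4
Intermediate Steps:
C = 2520386 (C = 2159063 + 361323 = 2520386)
√(1/C + I) = √(1/2520386 + 1369843) = √(3452533119399/2520386) = √8701716138669568014/2520386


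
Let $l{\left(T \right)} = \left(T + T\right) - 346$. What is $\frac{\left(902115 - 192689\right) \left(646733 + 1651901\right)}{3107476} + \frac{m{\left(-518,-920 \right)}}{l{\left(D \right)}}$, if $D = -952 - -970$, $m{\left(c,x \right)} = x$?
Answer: $\frac{12638079583599}{24082939} \approx 5.2477 \cdot 10^{5}$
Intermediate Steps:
$D = 18$ ($D = -952 + 970 = 18$)
$l{\left(T \right)} = -346 + 2 T$ ($l{\left(T \right)} = 2 T - 346 = -346 + 2 T$)
$\frac{\left(902115 - 192689\right) \left(646733 + 1651901\right)}{3107476} + \frac{m{\left(-518,-920 \right)}}{l{\left(D \right)}} = \frac{\left(902115 - 192689\right) \left(646733 + 1651901\right)}{3107476} - \frac{920}{-346 + 2 \cdot 18} = 709426 \cdot 2298634 \cdot \frac{1}{3107476} - \frac{920}{-346 + 36} = 1630710724084 \cdot \frac{1}{3107476} - \frac{920}{-310} = \frac{407677681021}{776869} - - \frac{92}{31} = \frac{407677681021}{776869} + \frac{92}{31} = \frac{12638079583599}{24082939}$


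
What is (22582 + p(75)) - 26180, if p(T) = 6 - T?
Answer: -3667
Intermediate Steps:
(22582 + p(75)) - 26180 = (22582 + (6 - 1*75)) - 26180 = (22582 + (6 - 75)) - 26180 = (22582 - 69) - 26180 = 22513 - 26180 = -3667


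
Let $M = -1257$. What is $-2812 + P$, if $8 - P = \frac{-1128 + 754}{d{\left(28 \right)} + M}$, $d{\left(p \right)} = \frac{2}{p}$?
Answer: $- \frac{49347224}{17597} \approx -2804.3$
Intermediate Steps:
$P = \frac{135540}{17597}$ ($P = 8 - \frac{-1128 + 754}{\frac{2}{28} - 1257} = 8 - - \frac{374}{2 \cdot \frac{1}{28} - 1257} = 8 - - \frac{374}{\frac{1}{14} - 1257} = 8 - - \frac{374}{- \frac{17597}{14}} = 8 - \left(-374\right) \left(- \frac{14}{17597}\right) = 8 - \frac{5236}{17597} = \frac{135540}{17597} \approx 7.7024$)
$-2812 + P = -2812 + \frac{135540}{17597} = - \frac{49347224}{17597}$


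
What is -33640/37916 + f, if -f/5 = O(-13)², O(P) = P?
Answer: -8018165/9479 ≈ -845.89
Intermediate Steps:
f = -845 (f = -5*(-13)² = -5*169 = -845)
-33640/37916 + f = -33640/37916 - 845 = -33640*1/37916 - 845 = -8410/9479 - 845 = -8018165/9479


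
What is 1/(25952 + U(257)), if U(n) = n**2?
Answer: 1/92001 ≈ 1.0869e-5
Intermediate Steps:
1/(25952 + U(257)) = 1/(25952 + 257**2) = 1/(25952 + 66049) = 1/92001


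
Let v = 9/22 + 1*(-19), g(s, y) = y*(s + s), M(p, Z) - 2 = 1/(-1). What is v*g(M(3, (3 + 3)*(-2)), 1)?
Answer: -409/11 ≈ -37.182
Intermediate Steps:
M(p, Z) = 1 (M(p, Z) = 2 + 1/(-1) = 2 - 1 = 1)
g(s, y) = 2*s*y (g(s, y) = y*(2*s) = 2*s*y)
v = -409/22 (v = 9*(1/22) - 19 = 9/22 - 19 = -409/22 ≈ -18.591)
v*g(M(3, (3 + 3)*(-2)), 1) = -409/11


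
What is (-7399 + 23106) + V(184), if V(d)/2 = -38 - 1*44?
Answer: 15543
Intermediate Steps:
V(d) = -164 (V(d) = 2*(-38 - 1*44) = 2*(-38 - 44) = 2*(-82) = -164)
(-7399 + 23106) + V(184) = (-7399 + 23106) - 164 = 15707 - 164 = 15543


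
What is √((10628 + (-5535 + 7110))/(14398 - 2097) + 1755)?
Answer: √265707233858/12301 ≈ 41.905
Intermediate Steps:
√((10628 + (-5535 + 7110))/(14398 - 2097) + 1755) = √((10628 + 1575)/12301 + 1755) = √(12203*(1/12301) + 1755) = √(12203/12301 + 1755) = √(21600458/12301) = √265707233858/12301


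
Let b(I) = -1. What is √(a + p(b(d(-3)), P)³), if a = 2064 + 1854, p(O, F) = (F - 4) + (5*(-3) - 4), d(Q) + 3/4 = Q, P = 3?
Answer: I*√4082 ≈ 63.891*I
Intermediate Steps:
d(Q) = -¾ + Q
p(O, F) = -23 + F (p(O, F) = (-4 + F) + (-15 - 4) = (-4 + F) - 19 = -23 + F)
a = 3918
√(a + p(b(d(-3)), P)³) = √(3918 + (-23 + 3)³) = √(3918 + (-20)³) = √(3918 - 8000) = √(-4082) = I*√4082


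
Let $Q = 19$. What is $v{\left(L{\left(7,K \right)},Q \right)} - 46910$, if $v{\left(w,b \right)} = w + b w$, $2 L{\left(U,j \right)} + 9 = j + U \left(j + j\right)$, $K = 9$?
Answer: $-45650$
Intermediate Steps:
$L{\left(U,j \right)} = - \frac{9}{2} + \frac{j}{2} + U j$ ($L{\left(U,j \right)} = - \frac{9}{2} + \frac{j + U \left(j + j\right)}{2} = - \frac{9}{2} + \frac{j + U 2 j}{2} = - \frac{9}{2} + \frac{j + 2 U j}{2} = - \frac{9}{2} + \left(\frac{j}{2} + U j\right) = - \frac{9}{2} + \frac{j}{2} + U j$)
$v{\left(L{\left(7,K \right)},Q \right)} - 46910 = \left(- \frac{9}{2} + \frac{1}{2} \cdot 9 + 7 \cdot 9\right) \left(1 + 19\right) - 46910 = \left(- \frac{9}{2} + \frac{9}{2} + 63\right) 20 - 46910 = 63 \cdot 20 - 46910 = 1260 - 46910 = -45650$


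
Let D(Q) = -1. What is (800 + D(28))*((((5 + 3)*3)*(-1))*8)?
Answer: -153408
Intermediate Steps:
(800 + D(28))*((((5 + 3)*3)*(-1))*8) = (800 - 1)*((((5 + 3)*3)*(-1))*8) = 799*(((8*3)*(-1))*8) = 799*((24*(-1))*8) = 799*(-24*8) = 799*(-192) = -153408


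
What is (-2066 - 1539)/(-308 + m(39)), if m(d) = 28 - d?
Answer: 3605/319 ≈ 11.301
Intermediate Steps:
(-2066 - 1539)/(-308 + m(39)) = (-2066 - 1539)/(-308 + (28 - 1*39)) = -3605/(-308 + (28 - 39)) = -3605/(-308 - 11) = -3605/(-319) = -3605*(-1/319) = 3605/319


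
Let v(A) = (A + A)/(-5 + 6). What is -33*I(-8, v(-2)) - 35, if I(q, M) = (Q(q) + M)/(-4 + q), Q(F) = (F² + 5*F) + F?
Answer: -2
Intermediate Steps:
v(A) = 2*A (v(A) = (2*A)/1 = (2*A)*1 = 2*A)
Q(F) = F² + 6*F
I(q, M) = (M + q*(6 + q))/(-4 + q) (I(q, M) = (q*(6 + q) + M)/(-4 + q) = (M + q*(6 + q))/(-4 + q))
-33*I(-8, v(-2)) - 35 = -33*(2*(-2) - 8*(6 - 8))/(-4 - 8) - 35 = -33*(-4 - 8*(-2))/(-12) - 35 = -(-11)*(-4 + 16)/4 - 35 = -(-11)*12/4 - 35 = -33*(-1) - 35 = 33 - 35 = -2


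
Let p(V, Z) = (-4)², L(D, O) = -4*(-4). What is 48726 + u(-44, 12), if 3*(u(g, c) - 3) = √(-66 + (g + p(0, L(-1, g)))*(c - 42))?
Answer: 48729 + √86 ≈ 48738.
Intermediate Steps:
L(D, O) = 16
p(V, Z) = 16
u(g, c) = 3 + √(-66 + (-42 + c)*(16 + g))/3 (u(g, c) = 3 + √(-66 + (g + 16)*(c - 42))/3 = 3 + √(-66 + (16 + g)*(-42 + c))/3 = 3 + √(-66 + (-42 + c)*(16 + g))/3)
48726 + u(-44, 12) = 48726 + (3 + √(-738 - 42*(-44) + 16*12 + 12*(-44))/3) = 48726 + (3 + √(-738 + 1848 + 192 - 528)/3) = 48726 + (3 + √774/3) = 48726 + (3 + (3*√86)/3) = 48726 + (3 + √86) = 48729 + √86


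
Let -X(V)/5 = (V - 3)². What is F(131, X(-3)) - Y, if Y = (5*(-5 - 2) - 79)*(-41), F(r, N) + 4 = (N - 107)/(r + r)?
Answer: -1225923/262 ≈ -4679.1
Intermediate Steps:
X(V) = -5*(-3 + V)² (X(V) = -5*(V - 3)² = -5*(-3 + V)²)
F(r, N) = -4 + (-107 + N)/(2*r) (F(r, N) = -4 + (N - 107)/(r + r) = -4 + (-107 + N)/((2*r)) = -4 + (-107 + N)*(1/(2*r)) = -4 + (-107 + N)/(2*r))
Y = 4674 (Y = (5*(-7) - 79)*(-41) = (-35 - 79)*(-41) = -114*(-41) = 4674)
F(131, X(-3)) - Y = (½)*(-107 - 5*(-3 - 3)² - 8*131)/131 - 1*4674 = (½)*(1/131)*(-107 - 5*(-6)² - 1048) - 4674 = (½)*(1/131)*(-107 - 5*36 - 1048) - 4674 = (½)*(1/131)*(-107 - 180 - 1048) - 4674 = (½)*(1/131)*(-1335) - 4674 = -1335/262 - 4674 = -1225923/262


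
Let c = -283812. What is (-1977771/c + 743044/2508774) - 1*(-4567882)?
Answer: 542071545800467483/118670027748 ≈ 4.5679e+6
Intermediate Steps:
(-1977771/c + 743044/2508774) - 1*(-4567882) = (-1977771/(-283812) + 743044/2508774) - 1*(-4567882) = (-1977771*(-1/283812) + 743044*(1/2508774)) + 4567882 = (659257/94604 + 371522/1254387) + 4567882 = 862110877747/118670027748 + 4567882 = 542071545800467483/118670027748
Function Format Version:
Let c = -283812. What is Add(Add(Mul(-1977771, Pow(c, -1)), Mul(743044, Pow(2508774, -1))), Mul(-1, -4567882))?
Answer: Rational(542071545800467483, 118670027748) ≈ 4.5679e+6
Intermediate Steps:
Add(Add(Mul(-1977771, Pow(c, -1)), Mul(743044, Pow(2508774, -1))), Mul(-1, -4567882)) = Add(Add(Mul(-1977771, Pow(-283812, -1)), Mul(743044, Pow(2508774, -1))), Mul(-1, -4567882)) = Add(Add(Mul(-1977771, Rational(-1, 283812)), Mul(743044, Rational(1, 2508774))), 4567882) = Add(Add(Rational(659257, 94604), Rational(371522, 1254387)), 4567882) = Add(Rational(862110877747, 118670027748), 4567882) = Rational(542071545800467483, 118670027748)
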